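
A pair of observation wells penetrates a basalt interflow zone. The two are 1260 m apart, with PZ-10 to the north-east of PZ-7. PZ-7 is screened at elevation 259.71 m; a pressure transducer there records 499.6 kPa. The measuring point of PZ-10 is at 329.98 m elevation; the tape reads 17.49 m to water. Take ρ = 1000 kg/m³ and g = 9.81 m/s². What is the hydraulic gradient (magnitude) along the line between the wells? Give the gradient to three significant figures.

Pressure head at PZ-7: ψ = P/(ρg) = 499.6×1000 / (1000 × 9.81) = 50.93 m.
Total head at PZ-7: h = z + ψ = 259.71 + 50.93 = 310.64 m.
Total head at PZ-10: h = 329.98 − 17.49 = 312.49 m.
Head difference: h(PZ-7) − h(PZ-10) = 310.64 − 312.49 = -1.85 m.
Hydraulic gradient: i = |Δh| / L = 1.85 / 1260 = 0.00147.

i ≈ 0.00147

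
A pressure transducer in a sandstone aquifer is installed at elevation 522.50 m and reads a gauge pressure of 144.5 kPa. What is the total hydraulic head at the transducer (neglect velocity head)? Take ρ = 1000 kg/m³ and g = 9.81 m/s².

ψ = P/(ρg) = 144.5×1000 / (1000 × 9.81) = 14.73 m.
h = z + ψ = 522.50 + 14.73 = 537.23 m.

h ≈ 537.23 m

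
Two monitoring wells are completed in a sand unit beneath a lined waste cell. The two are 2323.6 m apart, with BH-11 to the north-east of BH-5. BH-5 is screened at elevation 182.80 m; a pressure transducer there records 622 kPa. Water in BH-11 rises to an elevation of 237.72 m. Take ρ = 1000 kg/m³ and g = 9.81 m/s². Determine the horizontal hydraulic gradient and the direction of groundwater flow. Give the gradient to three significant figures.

i ≈ 0.00365; groundwater flows toward the north-east

Pressure head at BH-5: ψ = P/(ρg) = 622×1000 / (1000 × 9.81) = 63.40 m.
Total head at BH-5: h = z + ψ = 182.80 + 63.40 = 246.20 m.
Total head at BH-11: h = 237.72 m (water level in the piezometer is the total head).
Head difference: h(BH-5) − h(BH-11) = 246.20 − 237.72 = 8.48 m.
Hydraulic gradient: i = |Δh| / L = 8.48 / 2323.6 = 0.00365.
Flow is from higher to lower head: from BH-5 toward BH-11, i.e. toward the north-east.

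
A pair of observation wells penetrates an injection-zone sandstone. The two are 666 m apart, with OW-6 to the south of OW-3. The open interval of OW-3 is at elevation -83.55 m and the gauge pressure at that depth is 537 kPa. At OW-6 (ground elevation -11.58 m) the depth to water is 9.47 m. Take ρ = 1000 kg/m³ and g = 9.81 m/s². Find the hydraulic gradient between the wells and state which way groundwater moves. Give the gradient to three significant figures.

i ≈ 0.0117; groundwater flows toward the north

Pressure head at OW-3: ψ = P/(ρg) = 537×1000 / (1000 × 9.81) = 54.74 m.
Total head at OW-3: h = z + ψ = -83.55 + 54.74 = -28.81 m.
Total head at OW-6: h = -11.58 − 9.47 = -21.05 m.
Head difference: h(OW-3) − h(OW-6) = -28.81 − (-21.05) = -7.76 m.
Hydraulic gradient: i = |Δh| / L = 7.76 / 666 = 0.0117.
Flow is from higher to lower head: from OW-6 toward OW-3, i.e. toward the north.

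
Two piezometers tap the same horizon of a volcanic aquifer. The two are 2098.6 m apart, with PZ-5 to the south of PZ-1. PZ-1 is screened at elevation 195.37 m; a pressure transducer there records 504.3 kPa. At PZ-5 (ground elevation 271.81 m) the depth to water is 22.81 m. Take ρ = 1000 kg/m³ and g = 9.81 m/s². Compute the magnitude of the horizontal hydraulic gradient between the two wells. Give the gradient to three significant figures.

i ≈ 0.00106

Pressure head at PZ-1: ψ = P/(ρg) = 504.3×1000 / (1000 × 9.81) = 51.41 m.
Total head at PZ-1: h = z + ψ = 195.37 + 51.41 = 246.78 m.
Total head at PZ-5: h = 271.81 − 22.81 = 249.00 m.
Head difference: h(PZ-1) − h(PZ-5) = 246.78 − 249.00 = -2.22 m.
Hydraulic gradient: i = |Δh| / L = 2.22 / 2098.6 = 0.00106.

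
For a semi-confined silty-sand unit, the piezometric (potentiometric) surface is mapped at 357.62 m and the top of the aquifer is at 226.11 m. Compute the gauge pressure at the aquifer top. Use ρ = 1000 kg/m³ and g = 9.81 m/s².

P ≈ 1290 kPa

Pressure head at the aquifer top: ψ = h − z = 357.62 − 226.11 = 131.51 m.
P = ρgψ = 1000 × 9.81 × 131.51 = 1290113 Pa ≈ 1290 kPa.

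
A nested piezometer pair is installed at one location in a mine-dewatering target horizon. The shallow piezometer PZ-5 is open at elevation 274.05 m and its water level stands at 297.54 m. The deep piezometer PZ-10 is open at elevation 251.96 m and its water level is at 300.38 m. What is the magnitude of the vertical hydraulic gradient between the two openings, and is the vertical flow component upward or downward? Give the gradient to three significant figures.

|i_v| ≈ 0.129; vertical flow is upward

Total head at PZ-5: h = 297.54 m (water level in the standpipe).
Total head at PZ-10: h = 300.38 m.
Δh = h(PZ-5) − h(PZ-10) = 297.54 − 300.38 = -2.84 m.
Vertical separation Δz = 274.05 − 251.96 = 22.09 m.
|i_v| = |Δh| / Δz = 2.84 / 22.09 = 0.129.
Head is higher in the deep piezometer, so vertical flow is upward (discharge condition).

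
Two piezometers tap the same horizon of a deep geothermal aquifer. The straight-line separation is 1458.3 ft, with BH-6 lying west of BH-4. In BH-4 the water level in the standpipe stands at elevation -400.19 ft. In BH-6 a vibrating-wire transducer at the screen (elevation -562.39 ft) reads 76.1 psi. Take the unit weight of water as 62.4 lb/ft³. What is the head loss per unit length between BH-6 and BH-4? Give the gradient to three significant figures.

i ≈ 0.00920 ft/ft

Total head at BH-4: h = -400.19 ft (water level in the piezometer is the total head).
Pressure head at BH-6: ψ = 144·P/γ = 144 × 76.1 / 62.4 = 175.62 ft.
Total head at BH-6: h = z + ψ = -562.39 + 175.62 = -386.77 ft.
Head difference: h(BH-4) − h(BH-6) = -400.19 − (-386.77) = -13.42 ft.
Hydraulic gradient: i = |Δh| / L = 13.42 / 1458.3 = 0.00920.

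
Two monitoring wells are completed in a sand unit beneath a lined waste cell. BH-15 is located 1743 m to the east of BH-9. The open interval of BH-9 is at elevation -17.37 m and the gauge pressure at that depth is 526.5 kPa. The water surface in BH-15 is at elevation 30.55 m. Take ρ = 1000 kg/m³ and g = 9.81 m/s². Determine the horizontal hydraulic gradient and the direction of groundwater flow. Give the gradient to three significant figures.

i ≈ 0.00330; groundwater flows toward the east

Pressure head at BH-9: ψ = P/(ρg) = 526.5×1000 / (1000 × 9.81) = 53.67 m.
Total head at BH-9: h = z + ψ = -17.37 + 53.67 = 36.30 m.
Total head at BH-15: h = 30.55 m (water level in the piezometer is the total head).
Head difference: h(BH-9) − h(BH-15) = 36.30 − 30.55 = 5.75 m.
Hydraulic gradient: i = |Δh| / L = 5.75 / 1743 = 0.00330.
Flow is from higher to lower head: from BH-9 toward BH-15, i.e. toward the east.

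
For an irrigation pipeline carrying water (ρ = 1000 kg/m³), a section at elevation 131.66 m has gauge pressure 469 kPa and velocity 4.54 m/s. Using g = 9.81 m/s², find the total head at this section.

h ≈ 180.52 m

Pressure head ψ = P/(ρg) = 469×1000 / (1000 × 9.81) = 47.81 m.
Velocity head = v²/(2g) = 4.54² / (2 × 9.81) = 1.051 m.
h = z + ψ + v²/(2g) = 131.66 + 47.81 + 1.051 = 180.52 m.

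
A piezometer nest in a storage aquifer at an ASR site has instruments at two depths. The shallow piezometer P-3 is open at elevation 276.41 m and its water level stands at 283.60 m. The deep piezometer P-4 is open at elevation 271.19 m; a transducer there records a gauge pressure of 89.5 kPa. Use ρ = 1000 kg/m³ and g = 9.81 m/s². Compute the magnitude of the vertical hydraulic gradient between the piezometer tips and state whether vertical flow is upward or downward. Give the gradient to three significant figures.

Total head at P-3: h = 283.60 m (water level in the standpipe).
Pressure head at P-4: ψ = P/(ρg) = 89.5×1000 / (1000 × 9.81) = 9.12 m.
Total head at P-4: h = z + ψ = 271.19 + 9.12 = 280.31 m.
Δh = h(P-3) − h(P-4) = 283.60 − 280.31 = 3.29 m.
Vertical separation Δz = 276.41 − 271.19 = 5.22 m.
|i_v| = |Δh| / Δz = 3.29 / 5.22 = 0.630.
Head is higher in the shallow piezometer, so vertical flow is downward (recharge condition).

|i_v| ≈ 0.630; vertical flow is downward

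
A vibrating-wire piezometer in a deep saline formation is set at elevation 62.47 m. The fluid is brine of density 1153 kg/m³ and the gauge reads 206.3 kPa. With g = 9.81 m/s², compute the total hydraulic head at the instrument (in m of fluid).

h ≈ 80.71 m

ψ = P/(ρg) = 206.3×1000 / (1153 × 9.81) = 18.24 m.
h = z + ψ = 62.47 + 18.24 = 80.71 m.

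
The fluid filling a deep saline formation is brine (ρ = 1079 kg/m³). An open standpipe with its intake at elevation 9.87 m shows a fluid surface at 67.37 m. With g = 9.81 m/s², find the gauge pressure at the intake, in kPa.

P ≈ 609 kPa

Pressure head ψ = h − z = 67.37 − 9.87 = 57.50 m.
P = ρgψ = 1079 × 9.81 × 57.50 = 608637 Pa ≈ 609 kPa.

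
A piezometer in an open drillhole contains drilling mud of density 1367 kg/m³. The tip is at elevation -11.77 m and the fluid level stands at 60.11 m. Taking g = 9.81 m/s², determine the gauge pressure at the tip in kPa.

Pressure head ψ = h − z = 60.11 − (-11.77) = 71.88 m.
P = ρgψ = 1367 × 9.81 × 71.88 = 963930 Pa ≈ 964 kPa.

P ≈ 964 kPa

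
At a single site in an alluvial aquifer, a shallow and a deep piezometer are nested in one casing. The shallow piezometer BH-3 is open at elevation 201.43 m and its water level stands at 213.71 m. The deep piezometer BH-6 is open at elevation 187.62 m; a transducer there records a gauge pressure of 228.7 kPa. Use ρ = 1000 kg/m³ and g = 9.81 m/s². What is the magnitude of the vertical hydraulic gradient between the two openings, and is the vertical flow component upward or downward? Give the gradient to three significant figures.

|i_v| ≈ 0.201; vertical flow is downward

Total head at BH-3: h = 213.71 m (water level in the standpipe).
Pressure head at BH-6: ψ = P/(ρg) = 228.7×1000 / (1000 × 9.81) = 23.31 m.
Total head at BH-6: h = z + ψ = 187.62 + 23.31 = 210.93 m.
Δh = h(BH-3) − h(BH-6) = 213.71 − 210.93 = 2.78 m.
Vertical separation Δz = 201.43 − 187.62 = 13.81 m.
|i_v| = |Δh| / Δz = 2.78 / 13.81 = 0.201.
Head is higher in the shallow piezometer, so vertical flow is downward (recharge condition).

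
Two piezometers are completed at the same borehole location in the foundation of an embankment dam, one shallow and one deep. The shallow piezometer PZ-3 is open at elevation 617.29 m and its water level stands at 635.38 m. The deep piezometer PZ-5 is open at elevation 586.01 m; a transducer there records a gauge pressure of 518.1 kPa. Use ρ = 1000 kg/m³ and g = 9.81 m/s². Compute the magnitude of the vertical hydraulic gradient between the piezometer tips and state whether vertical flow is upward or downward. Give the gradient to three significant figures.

Total head at PZ-3: h = 635.38 m (water level in the standpipe).
Pressure head at PZ-5: ψ = P/(ρg) = 518.1×1000 / (1000 × 9.81) = 52.81 m.
Total head at PZ-5: h = z + ψ = 586.01 + 52.81 = 638.82 m.
Δh = h(PZ-3) − h(PZ-5) = 635.38 − 638.82 = -3.44 m.
Vertical separation Δz = 617.29 − 586.01 = 31.28 m.
|i_v| = |Δh| / Δz = 3.44 / 31.28 = 0.110.
Head is higher in the deep piezometer, so vertical flow is upward (discharge condition).

|i_v| ≈ 0.110; vertical flow is upward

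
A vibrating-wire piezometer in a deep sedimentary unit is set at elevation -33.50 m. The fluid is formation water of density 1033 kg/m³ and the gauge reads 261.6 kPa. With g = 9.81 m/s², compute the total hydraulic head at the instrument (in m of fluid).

h ≈ -7.69 m

ψ = P/(ρg) = 261.6×1000 / (1033 × 9.81) = 25.81 m.
h = z + ψ = -33.50 + 25.81 = -7.69 m.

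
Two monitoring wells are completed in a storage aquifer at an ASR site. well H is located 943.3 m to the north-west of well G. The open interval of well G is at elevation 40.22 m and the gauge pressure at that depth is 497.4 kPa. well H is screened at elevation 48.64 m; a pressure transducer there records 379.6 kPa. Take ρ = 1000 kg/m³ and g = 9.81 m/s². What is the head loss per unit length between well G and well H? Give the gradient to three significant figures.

i ≈ 0.00380 m/m

Pressure head at well G: ψ = P/(ρg) = 497.4×1000 / (1000 × 9.81) = 50.70 m.
Total head at well G: h = z + ψ = 40.22 + 50.70 = 90.92 m.
Pressure head at well H: ψ = P/(ρg) = 379.6×1000 / (1000 × 9.81) = 38.70 m.
Total head at well H: h = z + ψ = 48.64 + 38.70 = 87.34 m.
Head difference: h(well G) − h(well H) = 90.92 − 87.34 = 3.58 m.
Hydraulic gradient: i = |Δh| / L = 3.58 / 943.3 = 0.00380.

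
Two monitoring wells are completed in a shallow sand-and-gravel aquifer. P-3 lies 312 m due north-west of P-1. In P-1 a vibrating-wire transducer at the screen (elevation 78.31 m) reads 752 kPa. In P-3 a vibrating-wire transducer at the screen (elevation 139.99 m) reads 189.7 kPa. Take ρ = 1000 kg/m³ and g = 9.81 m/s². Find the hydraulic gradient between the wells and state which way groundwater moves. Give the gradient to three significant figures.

Pressure head at P-1: ψ = P/(ρg) = 752×1000 / (1000 × 9.81) = 76.66 m.
Total head at P-1: h = z + ψ = 78.31 + 76.66 = 154.97 m.
Pressure head at P-3: ψ = P/(ρg) = 189.7×1000 / (1000 × 9.81) = 19.34 m.
Total head at P-3: h = z + ψ = 139.99 + 19.34 = 159.33 m.
Head difference: h(P-1) − h(P-3) = 154.97 − 159.33 = -4.36 m.
Hydraulic gradient: i = |Δh| / L = 4.36 / 312 = 0.0140.
Flow is from higher to lower head: from P-3 toward P-1, i.e. toward the south-east.

i ≈ 0.0140; groundwater flows toward the south-east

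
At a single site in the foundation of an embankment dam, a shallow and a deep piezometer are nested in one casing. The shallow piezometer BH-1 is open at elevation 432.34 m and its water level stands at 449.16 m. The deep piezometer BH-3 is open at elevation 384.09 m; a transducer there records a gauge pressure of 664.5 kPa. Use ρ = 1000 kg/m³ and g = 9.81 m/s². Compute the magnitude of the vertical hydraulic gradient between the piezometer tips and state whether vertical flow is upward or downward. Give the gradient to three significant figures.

Total head at BH-1: h = 449.16 m (water level in the standpipe).
Pressure head at BH-3: ψ = P/(ρg) = 664.5×1000 / (1000 × 9.81) = 67.74 m.
Total head at BH-3: h = z + ψ = 384.09 + 67.74 = 451.83 m.
Δh = h(BH-1) − h(BH-3) = 449.16 − 451.83 = -2.67 m.
Vertical separation Δz = 432.34 − 384.09 = 48.25 m.
|i_v| = |Δh| / Δz = 2.67 / 48.25 = 0.0553.
Head is higher in the deep piezometer, so vertical flow is upward (discharge condition).

|i_v| ≈ 0.0553; vertical flow is upward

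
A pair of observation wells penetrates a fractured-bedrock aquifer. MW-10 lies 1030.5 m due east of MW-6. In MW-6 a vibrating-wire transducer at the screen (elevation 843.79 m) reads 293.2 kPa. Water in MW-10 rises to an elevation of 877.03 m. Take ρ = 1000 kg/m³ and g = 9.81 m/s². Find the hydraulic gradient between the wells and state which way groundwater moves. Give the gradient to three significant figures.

Pressure head at MW-6: ψ = P/(ρg) = 293.2×1000 / (1000 × 9.81) = 29.89 m.
Total head at MW-6: h = z + ψ = 843.79 + 29.89 = 873.68 m.
Total head at MW-10: h = 877.03 m (water level in the piezometer is the total head).
Head difference: h(MW-6) − h(MW-10) = 873.68 − 877.03 = -3.35 m.
Hydraulic gradient: i = |Δh| / L = 3.35 / 1030.5 = 0.00325.
Flow is from higher to lower head: from MW-10 toward MW-6, i.e. toward the west.

i ≈ 0.00325; groundwater flows toward the west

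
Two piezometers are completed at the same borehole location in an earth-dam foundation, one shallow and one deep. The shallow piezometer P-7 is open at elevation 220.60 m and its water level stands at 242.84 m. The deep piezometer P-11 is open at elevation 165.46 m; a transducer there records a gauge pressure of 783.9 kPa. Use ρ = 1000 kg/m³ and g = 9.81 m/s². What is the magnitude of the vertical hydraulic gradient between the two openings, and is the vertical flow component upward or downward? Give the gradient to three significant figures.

Total head at P-7: h = 242.84 m (water level in the standpipe).
Pressure head at P-11: ψ = P/(ρg) = 783.9×1000 / (1000 × 9.81) = 79.91 m.
Total head at P-11: h = z + ψ = 165.46 + 79.91 = 245.37 m.
Δh = h(P-7) − h(P-11) = 242.84 − 245.37 = -2.53 m.
Vertical separation Δz = 220.60 − 165.46 = 55.14 m.
|i_v| = |Δh| / Δz = 2.53 / 55.14 = 0.0459.
Head is higher in the deep piezometer, so vertical flow is upward (discharge condition).

|i_v| ≈ 0.0459; vertical flow is upward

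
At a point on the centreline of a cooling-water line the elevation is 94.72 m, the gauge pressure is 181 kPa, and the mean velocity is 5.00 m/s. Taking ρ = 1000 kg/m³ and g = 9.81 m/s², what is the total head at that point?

Pressure head ψ = P/(ρg) = 181×1000 / (1000 × 9.81) = 18.45 m.
Velocity head = v²/(2g) = 5.00² / (2 × 9.81) = 1.274 m.
h = z + ψ + v²/(2g) = 94.72 + 18.45 + 1.274 = 114.44 m.

h ≈ 114.44 m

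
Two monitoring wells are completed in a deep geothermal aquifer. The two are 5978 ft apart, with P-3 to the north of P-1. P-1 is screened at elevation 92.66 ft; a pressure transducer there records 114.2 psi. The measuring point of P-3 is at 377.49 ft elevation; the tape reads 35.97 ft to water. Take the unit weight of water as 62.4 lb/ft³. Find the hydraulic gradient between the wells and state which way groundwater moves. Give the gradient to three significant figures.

i ≈ 0.00246; groundwater flows toward the north

Pressure head at P-1: ψ = 144·P/γ = 144 × 114.2 / 62.4 = 263.54 ft.
Total head at P-1: h = z + ψ = 92.66 + 263.54 = 356.20 ft.
Total head at P-3: h = 377.49 − 35.97 = 341.52 ft.
Head difference: h(P-1) − h(P-3) = 356.20 − 341.52 = 14.68 ft.
Hydraulic gradient: i = |Δh| / L = 14.68 / 5978 = 0.00246.
Flow is from higher to lower head: from P-1 toward P-3, i.e. toward the north.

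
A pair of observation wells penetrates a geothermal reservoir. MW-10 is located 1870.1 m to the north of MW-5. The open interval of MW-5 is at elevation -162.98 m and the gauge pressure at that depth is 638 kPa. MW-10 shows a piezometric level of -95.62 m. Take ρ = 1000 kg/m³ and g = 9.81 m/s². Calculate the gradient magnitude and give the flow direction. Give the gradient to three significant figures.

i ≈ 0.00124; groundwater flows toward the south

Pressure head at MW-5: ψ = P/(ρg) = 638×1000 / (1000 × 9.81) = 65.04 m.
Total head at MW-5: h = z + ψ = -162.98 + 65.04 = -97.94 m.
Total head at MW-10: h = -95.62 m (water level in the piezometer is the total head).
Head difference: h(MW-5) − h(MW-10) = -97.94 − (-95.62) = -2.32 m.
Hydraulic gradient: i = |Δh| / L = 2.32 / 1870.1 = 0.00124.
Flow is from higher to lower head: from MW-10 toward MW-5, i.e. toward the south.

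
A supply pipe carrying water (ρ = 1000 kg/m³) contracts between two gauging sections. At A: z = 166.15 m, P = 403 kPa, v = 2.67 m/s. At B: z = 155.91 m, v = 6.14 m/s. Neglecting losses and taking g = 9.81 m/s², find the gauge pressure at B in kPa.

Pressure head at A: ψ₁ = P₁/(ρg) = 403×1000 / (1000 × 9.81) = 41.08 m.
Velocity heads: v₁²/2g = 2.67²/19.62 = 0.363 m; v₂²/2g = 6.14²/19.62 = 1.921 m.
Total head H = z₁ + ψ₁ + v₁²/2g = 166.15 + 41.08 + 0.363 = 207.59 m.
ψ₂ = H − z₂ − v₂²/2g = 207.59 − 155.91 − 1.921 = 49.76 m.
P₂ = ρgψ₂ = 1000 × 9.81 × 49.76 ≈ 488 kPa.

P₂ ≈ 488 kPa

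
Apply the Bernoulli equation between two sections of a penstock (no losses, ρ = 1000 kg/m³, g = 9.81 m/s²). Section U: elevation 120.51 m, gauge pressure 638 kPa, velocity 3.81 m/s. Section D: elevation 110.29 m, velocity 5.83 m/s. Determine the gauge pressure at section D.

Pressure head at U: ψ₁ = P₁/(ρg) = 638×1000 / (1000 × 9.81) = 65.04 m.
Velocity heads: v₁²/2g = 3.81²/19.62 = 0.740 m; v₂²/2g = 5.83²/19.62 = 1.732 m.
Total head H = z₁ + ψ₁ + v₁²/2g = 120.51 + 65.04 + 0.740 = 186.29 m.
ψ₂ = H − z₂ − v₂²/2g = 186.29 − 110.29 − 1.732 = 74.27 m.
P₂ = ρgψ₂ = 1000 × 9.81 × 74.27 ≈ 729 kPa.

P₂ ≈ 729 kPa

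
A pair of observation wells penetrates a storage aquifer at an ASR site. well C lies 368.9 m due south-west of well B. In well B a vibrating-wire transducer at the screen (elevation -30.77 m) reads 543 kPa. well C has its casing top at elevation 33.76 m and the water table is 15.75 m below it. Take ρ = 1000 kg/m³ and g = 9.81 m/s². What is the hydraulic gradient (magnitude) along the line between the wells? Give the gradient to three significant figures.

i ≈ 0.0178

Pressure head at well B: ψ = P/(ρg) = 543×1000 / (1000 × 9.81) = 55.35 m.
Total head at well B: h = z + ψ = -30.77 + 55.35 = 24.58 m.
Total head at well C: h = 33.76 − 15.75 = 18.01 m.
Head difference: h(well B) − h(well C) = 24.58 − 18.01 = 6.57 m.
Hydraulic gradient: i = |Δh| / L = 6.57 / 368.9 = 0.0178.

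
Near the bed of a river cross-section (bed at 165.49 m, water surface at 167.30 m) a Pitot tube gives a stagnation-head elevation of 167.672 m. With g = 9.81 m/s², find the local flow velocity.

v ≈ 2.70 m/s

Near the bed, under hydrostatic conditions, the piezometric head (z + ψ) equals the free-surface elevation, 167.30 m.
Velocity head = total − piezometric = 167.672 − 167.30 = 0.372 m.
v = √(2g·h_v) = √(2 × 9.81 × 0.372) = 2.70 m/s.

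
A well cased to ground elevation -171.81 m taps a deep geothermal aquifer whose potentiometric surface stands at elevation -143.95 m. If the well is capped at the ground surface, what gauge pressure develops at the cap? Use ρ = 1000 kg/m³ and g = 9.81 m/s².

P ≈ 273 kPa

Head above the cap: Δh = -143.95 − (-171.81) = 27.86 m.
P = ρgΔh = 1000 × 9.81 × 27.86 = 273307 Pa ≈ 273 kPa.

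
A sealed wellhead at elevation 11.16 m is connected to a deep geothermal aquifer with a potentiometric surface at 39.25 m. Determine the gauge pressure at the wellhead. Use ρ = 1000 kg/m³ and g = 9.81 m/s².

Head above the cap: Δh = 39.25 − 11.16 = 28.09 m.
P = ρgΔh = 1000 × 9.81 × 28.09 = 275563 Pa ≈ 276 kPa.

P ≈ 276 kPa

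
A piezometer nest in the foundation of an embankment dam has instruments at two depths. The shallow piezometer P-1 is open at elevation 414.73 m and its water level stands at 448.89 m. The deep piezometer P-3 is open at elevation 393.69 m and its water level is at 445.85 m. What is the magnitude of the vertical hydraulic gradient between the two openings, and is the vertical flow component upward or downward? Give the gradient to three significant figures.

|i_v| ≈ 0.144; vertical flow is downward

Total head at P-1: h = 448.89 m (water level in the standpipe).
Total head at P-3: h = 445.85 m.
Δh = h(P-1) − h(P-3) = 448.89 − 445.85 = 3.04 m.
Vertical separation Δz = 414.73 − 393.69 = 21.04 m.
|i_v| = |Δh| / Δz = 3.04 / 21.04 = 0.144.
Head is higher in the shallow piezometer, so vertical flow is downward (recharge condition).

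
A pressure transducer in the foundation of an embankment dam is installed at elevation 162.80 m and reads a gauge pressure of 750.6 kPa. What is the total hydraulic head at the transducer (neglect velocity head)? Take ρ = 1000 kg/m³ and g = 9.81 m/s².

ψ = P/(ρg) = 750.6×1000 / (1000 × 9.81) = 76.51 m.
h = z + ψ = 162.80 + 76.51 = 239.31 m.

h ≈ 239.31 m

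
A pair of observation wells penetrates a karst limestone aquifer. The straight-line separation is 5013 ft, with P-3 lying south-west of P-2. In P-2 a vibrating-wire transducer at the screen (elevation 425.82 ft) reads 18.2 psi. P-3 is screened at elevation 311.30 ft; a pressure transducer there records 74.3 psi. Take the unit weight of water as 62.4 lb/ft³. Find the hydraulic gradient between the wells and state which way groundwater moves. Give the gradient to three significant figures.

Pressure head at P-2: ψ = 144·P/γ = 144 × 18.2 / 62.4 = 42.00 ft.
Total head at P-2: h = z + ψ = 425.82 + 42.00 = 467.82 ft.
Pressure head at P-3: ψ = 144·P/γ = 144 × 74.3 / 62.4 = 171.46 ft.
Total head at P-3: h = z + ψ = 311.30 + 171.46 = 482.76 ft.
Head difference: h(P-2) − h(P-3) = 467.82 − 482.76 = -14.94 ft.
Hydraulic gradient: i = |Δh| / L = 14.94 / 5013 = 0.00298.
Flow is from higher to lower head: from P-3 toward P-2, i.e. toward the north-east.

i ≈ 0.00298; groundwater flows toward the north-east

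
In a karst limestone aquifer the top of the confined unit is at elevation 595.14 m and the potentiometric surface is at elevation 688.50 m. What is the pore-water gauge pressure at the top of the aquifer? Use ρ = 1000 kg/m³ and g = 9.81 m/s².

P ≈ 916 kPa

Pressure head at the aquifer top: ψ = h − z = 688.50 − 595.14 = 93.36 m.
P = ρgψ = 1000 × 9.81 × 93.36 = 915862 Pa ≈ 916 kPa.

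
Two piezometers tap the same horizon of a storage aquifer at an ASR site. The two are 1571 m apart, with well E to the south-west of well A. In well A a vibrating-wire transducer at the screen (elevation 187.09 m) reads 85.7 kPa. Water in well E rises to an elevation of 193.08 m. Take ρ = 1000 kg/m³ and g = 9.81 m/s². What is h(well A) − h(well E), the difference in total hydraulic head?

Pressure head at well A: ψ = P/(ρg) = 85.7×1000 / (1000 × 9.81) = 8.74 m.
Total head at well A: h = z + ψ = 187.09 + 8.74 = 195.83 m.
Total head at well E: h = 193.08 m (water level in the piezometer is the total head).
Head difference: h(well A) − h(well E) = 195.83 − 193.08 = 2.75 m.

Δh ≈ 2.75 m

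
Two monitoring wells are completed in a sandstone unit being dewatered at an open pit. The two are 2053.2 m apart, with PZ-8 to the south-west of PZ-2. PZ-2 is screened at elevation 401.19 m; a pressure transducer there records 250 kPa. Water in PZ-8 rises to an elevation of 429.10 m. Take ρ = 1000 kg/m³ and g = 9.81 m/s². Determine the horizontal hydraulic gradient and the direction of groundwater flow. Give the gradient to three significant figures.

Pressure head at PZ-2: ψ = P/(ρg) = 250×1000 / (1000 × 9.81) = 25.48 m.
Total head at PZ-2: h = z + ψ = 401.19 + 25.48 = 426.67 m.
Total head at PZ-8: h = 429.10 m (water level in the piezometer is the total head).
Head difference: h(PZ-2) − h(PZ-8) = 426.67 − 429.10 = -2.43 m.
Hydraulic gradient: i = |Δh| / L = 2.43 / 2053.2 = 0.00118.
Flow is from higher to lower head: from PZ-8 toward PZ-2, i.e. toward the north-east.

i ≈ 0.00118; groundwater flows toward the north-east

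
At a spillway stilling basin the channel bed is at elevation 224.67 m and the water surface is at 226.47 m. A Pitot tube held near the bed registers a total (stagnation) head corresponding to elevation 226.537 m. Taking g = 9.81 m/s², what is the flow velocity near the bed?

Near the bed, under hydrostatic conditions, the piezometric head (z + ψ) equals the free-surface elevation, 226.47 m.
Velocity head = total − piezometric = 226.537 − 226.47 = 0.067 m.
v = √(2g·h_v) = √(2 × 9.81 × 0.067) = 1.15 m/s.

v ≈ 1.15 m/s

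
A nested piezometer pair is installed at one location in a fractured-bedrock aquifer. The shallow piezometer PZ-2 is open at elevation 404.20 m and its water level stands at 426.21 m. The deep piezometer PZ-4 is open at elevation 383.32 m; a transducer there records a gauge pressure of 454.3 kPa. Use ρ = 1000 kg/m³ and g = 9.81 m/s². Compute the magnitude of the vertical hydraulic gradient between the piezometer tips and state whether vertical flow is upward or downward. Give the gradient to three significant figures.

Total head at PZ-2: h = 426.21 m (water level in the standpipe).
Pressure head at PZ-4: ψ = P/(ρg) = 454.3×1000 / (1000 × 9.81) = 46.31 m.
Total head at PZ-4: h = z + ψ = 383.32 + 46.31 = 429.63 m.
Δh = h(PZ-2) − h(PZ-4) = 426.21 − 429.63 = -3.42 m.
Vertical separation Δz = 404.20 − 383.32 = 20.88 m.
|i_v| = |Δh| / Δz = 3.42 / 20.88 = 0.164.
Head is higher in the deep piezometer, so vertical flow is upward (discharge condition).

|i_v| ≈ 0.164; vertical flow is upward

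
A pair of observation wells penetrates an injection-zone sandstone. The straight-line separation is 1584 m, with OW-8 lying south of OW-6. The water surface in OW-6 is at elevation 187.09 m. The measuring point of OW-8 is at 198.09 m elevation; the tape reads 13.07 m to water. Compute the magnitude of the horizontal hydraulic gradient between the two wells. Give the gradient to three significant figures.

Total head at OW-6: h = 187.09 m (water level in the piezometer is the total head).
Total head at OW-8: h = 198.09 − 13.07 = 185.02 m.
Head difference: h(OW-6) − h(OW-8) = 187.09 − 185.02 = 2.07 m.
Hydraulic gradient: i = |Δh| / L = 2.07 / 1584 = 0.00131.

i ≈ 0.00131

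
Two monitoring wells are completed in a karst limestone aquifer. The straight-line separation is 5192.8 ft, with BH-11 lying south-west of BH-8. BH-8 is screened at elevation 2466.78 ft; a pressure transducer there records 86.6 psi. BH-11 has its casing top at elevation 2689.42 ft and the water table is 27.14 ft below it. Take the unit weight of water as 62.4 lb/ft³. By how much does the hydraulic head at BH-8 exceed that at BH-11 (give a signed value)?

Δh ≈ 4.35 ft

Pressure head at BH-8: ψ = 144·P/γ = 144 × 86.6 / 62.4 = 199.85 ft.
Total head at BH-8: h = z + ψ = 2466.78 + 199.85 = 2666.63 ft.
Total head at BH-11: h = 2689.42 − 27.14 = 2662.28 ft.
Head difference: h(BH-8) − h(BH-11) = 2666.63 − 2662.28 = 4.35 ft.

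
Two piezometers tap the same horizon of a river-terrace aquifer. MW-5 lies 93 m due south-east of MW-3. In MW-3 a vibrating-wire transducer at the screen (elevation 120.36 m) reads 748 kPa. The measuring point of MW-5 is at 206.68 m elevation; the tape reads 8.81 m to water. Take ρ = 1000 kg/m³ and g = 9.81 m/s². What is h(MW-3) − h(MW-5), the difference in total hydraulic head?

Δh ≈ -1.26 m

Pressure head at MW-3: ψ = P/(ρg) = 748×1000 / (1000 × 9.81) = 76.25 m.
Total head at MW-3: h = z + ψ = 120.36 + 76.25 = 196.61 m.
Total head at MW-5: h = 206.68 − 8.81 = 197.87 m.
Head difference: h(MW-3) − h(MW-5) = 196.61 − 197.87 = -1.26 m.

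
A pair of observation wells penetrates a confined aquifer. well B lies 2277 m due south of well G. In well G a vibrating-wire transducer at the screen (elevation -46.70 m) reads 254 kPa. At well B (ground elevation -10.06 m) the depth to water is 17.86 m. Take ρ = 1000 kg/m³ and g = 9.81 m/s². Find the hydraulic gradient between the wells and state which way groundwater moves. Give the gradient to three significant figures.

Pressure head at well G: ψ = P/(ρg) = 254×1000 / (1000 × 9.81) = 25.89 m.
Total head at well G: h = z + ψ = -46.70 + 25.89 = -20.81 m.
Total head at well B: h = -10.06 − 17.86 = -27.92 m.
Head difference: h(well G) − h(well B) = -20.81 − (-27.92) = 7.11 m.
Hydraulic gradient: i = |Δh| / L = 7.11 / 2277 = 0.00312.
Flow is from higher to lower head: from well G toward well B, i.e. toward the south.

i ≈ 0.00312; groundwater flows toward the south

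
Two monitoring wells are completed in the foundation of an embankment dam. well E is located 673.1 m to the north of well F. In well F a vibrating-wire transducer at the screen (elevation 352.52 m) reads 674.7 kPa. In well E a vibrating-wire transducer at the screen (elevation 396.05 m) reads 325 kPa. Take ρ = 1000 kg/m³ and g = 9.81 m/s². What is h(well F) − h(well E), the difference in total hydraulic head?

Δh ≈ -7.88 m

Pressure head at well F: ψ = P/(ρg) = 674.7×1000 / (1000 × 9.81) = 68.78 m.
Total head at well F: h = z + ψ = 352.52 + 68.78 = 421.30 m.
Pressure head at well E: ψ = P/(ρg) = 325×1000 / (1000 × 9.81) = 33.13 m.
Total head at well E: h = z + ψ = 396.05 + 33.13 = 429.18 m.
Head difference: h(well F) − h(well E) = 421.30 − 429.18 = -7.88 m.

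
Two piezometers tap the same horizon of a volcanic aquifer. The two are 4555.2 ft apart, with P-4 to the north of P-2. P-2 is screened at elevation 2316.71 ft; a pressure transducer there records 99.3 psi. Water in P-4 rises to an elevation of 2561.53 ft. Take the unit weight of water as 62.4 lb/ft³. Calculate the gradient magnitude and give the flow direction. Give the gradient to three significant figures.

Pressure head at P-2: ψ = 144·P/γ = 144 × 99.3 / 62.4 = 229.15 ft.
Total head at P-2: h = z + ψ = 2316.71 + 229.15 = 2545.86 ft.
Total head at P-4: h = 2561.53 ft (water level in the piezometer is the total head).
Head difference: h(P-2) − h(P-4) = 2545.86 − 2561.53 = -15.67 ft.
Hydraulic gradient: i = |Δh| / L = 15.67 / 4555.2 = 0.00344.
Flow is from higher to lower head: from P-4 toward P-2, i.e. toward the south.

i ≈ 0.00344; groundwater flows toward the south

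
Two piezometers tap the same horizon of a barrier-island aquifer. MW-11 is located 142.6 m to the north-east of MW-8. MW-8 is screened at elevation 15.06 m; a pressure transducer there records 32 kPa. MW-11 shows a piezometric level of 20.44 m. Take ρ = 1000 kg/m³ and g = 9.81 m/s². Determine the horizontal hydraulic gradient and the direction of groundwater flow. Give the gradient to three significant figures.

Pressure head at MW-8: ψ = P/(ρg) = 32×1000 / (1000 × 9.81) = 3.26 m.
Total head at MW-8: h = z + ψ = 15.06 + 3.26 = 18.32 m.
Total head at MW-11: h = 20.44 m (water level in the piezometer is the total head).
Head difference: h(MW-8) − h(MW-11) = 18.32 − 20.44 = -2.12 m.
Hydraulic gradient: i = |Δh| / L = 2.12 / 142.6 = 0.0149.
Flow is from higher to lower head: from MW-11 toward MW-8, i.e. toward the south-west.

i ≈ 0.0149; groundwater flows toward the south-west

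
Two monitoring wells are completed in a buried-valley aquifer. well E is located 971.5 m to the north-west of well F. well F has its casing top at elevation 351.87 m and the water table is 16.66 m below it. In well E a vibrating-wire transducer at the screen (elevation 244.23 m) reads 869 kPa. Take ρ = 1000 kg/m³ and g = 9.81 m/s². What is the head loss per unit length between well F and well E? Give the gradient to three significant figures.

Total head at well F: h = 351.87 − 16.66 = 335.21 m.
Pressure head at well E: ψ = P/(ρg) = 869×1000 / (1000 × 9.81) = 88.58 m.
Total head at well E: h = z + ψ = 244.23 + 88.58 = 332.81 m.
Head difference: h(well F) − h(well E) = 335.21 − 332.81 = 2.40 m.
Hydraulic gradient: i = |Δh| / L = 2.40 / 971.5 = 0.00247.

i ≈ 0.00247 m/m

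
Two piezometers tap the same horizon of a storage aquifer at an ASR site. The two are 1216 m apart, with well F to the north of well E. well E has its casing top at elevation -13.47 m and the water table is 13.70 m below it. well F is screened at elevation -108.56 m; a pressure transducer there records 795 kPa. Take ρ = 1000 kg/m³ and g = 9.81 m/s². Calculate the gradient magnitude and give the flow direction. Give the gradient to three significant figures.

i ≈ 0.000288; groundwater flows toward the north

Total head at well E: h = -13.47 − 13.70 = -27.17 m.
Pressure head at well F: ψ = P/(ρg) = 795×1000 / (1000 × 9.81) = 81.04 m.
Total head at well F: h = z + ψ = -108.56 + 81.04 = -27.52 m.
Head difference: h(well E) − h(well F) = -27.17 − (-27.52) = 0.35 m.
Hydraulic gradient: i = |Δh| / L = 0.35 / 1216 = 0.000288.
Flow is from higher to lower head: from well E toward well F, i.e. toward the north.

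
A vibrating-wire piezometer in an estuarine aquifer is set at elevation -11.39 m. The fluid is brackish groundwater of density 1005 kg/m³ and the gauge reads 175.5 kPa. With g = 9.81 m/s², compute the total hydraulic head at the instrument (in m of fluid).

h ≈ 6.41 m

ψ = P/(ρg) = 175.5×1000 / (1005 × 9.81) = 17.80 m.
h = z + ψ = -11.39 + 17.80 = 6.41 m.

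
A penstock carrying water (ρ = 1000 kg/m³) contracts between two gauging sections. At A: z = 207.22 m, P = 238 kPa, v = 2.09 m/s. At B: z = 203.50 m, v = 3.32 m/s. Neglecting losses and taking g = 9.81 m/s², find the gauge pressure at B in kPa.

P₂ ≈ 271 kPa

Pressure head at A: ψ₁ = P₁/(ρg) = 238×1000 / (1000 × 9.81) = 24.26 m.
Velocity heads: v₁²/2g = 2.09²/19.62 = 0.223 m; v₂²/2g = 3.32²/19.62 = 0.562 m.
Total head H = z₁ + ψ₁ + v₁²/2g = 207.22 + 24.26 + 0.223 = 231.70 m.
ψ₂ = H − z₂ − v₂²/2g = 231.70 − 203.50 − 0.562 = 27.64 m.
P₂ = ρgψ₂ = 1000 × 9.81 × 27.64 ≈ 271 kPa.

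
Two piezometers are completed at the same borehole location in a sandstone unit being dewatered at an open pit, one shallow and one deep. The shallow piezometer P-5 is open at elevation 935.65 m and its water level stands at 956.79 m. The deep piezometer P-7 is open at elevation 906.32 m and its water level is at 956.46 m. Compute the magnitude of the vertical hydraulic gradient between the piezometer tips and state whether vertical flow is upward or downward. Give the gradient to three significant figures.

Total head at P-5: h = 956.79 m (water level in the standpipe).
Total head at P-7: h = 956.46 m.
Δh = h(P-5) − h(P-7) = 956.79 − 956.46 = 0.33 m.
Vertical separation Δz = 935.65 − 906.32 = 29.33 m.
|i_v| = |Δh| / Δz = 0.33 / 29.33 = 0.0113.
Head is higher in the shallow piezometer, so vertical flow is downward (recharge condition).

|i_v| ≈ 0.0113; vertical flow is downward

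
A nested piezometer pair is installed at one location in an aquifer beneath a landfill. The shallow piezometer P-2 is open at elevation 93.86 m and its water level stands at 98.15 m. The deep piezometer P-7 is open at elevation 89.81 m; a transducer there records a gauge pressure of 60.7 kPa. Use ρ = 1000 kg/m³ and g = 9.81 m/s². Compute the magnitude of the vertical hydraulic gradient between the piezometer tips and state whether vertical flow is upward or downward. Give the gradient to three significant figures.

Total head at P-2: h = 98.15 m (water level in the standpipe).
Pressure head at P-7: ψ = P/(ρg) = 60.7×1000 / (1000 × 9.81) = 6.19 m.
Total head at P-7: h = z + ψ = 89.81 + 6.19 = 96.00 m.
Δh = h(P-2) − h(P-7) = 98.15 − 96.00 = 2.15 m.
Vertical separation Δz = 93.86 − 89.81 = 4.05 m.
|i_v| = |Δh| / Δz = 2.15 / 4.05 = 0.531.
Head is higher in the shallow piezometer, so vertical flow is downward (recharge condition).

|i_v| ≈ 0.531; vertical flow is downward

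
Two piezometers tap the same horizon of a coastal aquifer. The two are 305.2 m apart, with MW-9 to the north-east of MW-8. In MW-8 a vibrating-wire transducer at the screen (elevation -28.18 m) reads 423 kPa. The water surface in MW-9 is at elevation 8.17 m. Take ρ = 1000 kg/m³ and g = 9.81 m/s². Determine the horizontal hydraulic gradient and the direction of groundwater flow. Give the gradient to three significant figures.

Pressure head at MW-8: ψ = P/(ρg) = 423×1000 / (1000 × 9.81) = 43.12 m.
Total head at MW-8: h = z + ψ = -28.18 + 43.12 = 14.94 m.
Total head at MW-9: h = 8.17 m (water level in the piezometer is the total head).
Head difference: h(MW-8) − h(MW-9) = 14.94 − 8.17 = 6.77 m.
Hydraulic gradient: i = |Δh| / L = 6.77 / 305.2 = 0.0222.
Flow is from higher to lower head: from MW-8 toward MW-9, i.e. toward the north-east.

i ≈ 0.0222; groundwater flows toward the north-east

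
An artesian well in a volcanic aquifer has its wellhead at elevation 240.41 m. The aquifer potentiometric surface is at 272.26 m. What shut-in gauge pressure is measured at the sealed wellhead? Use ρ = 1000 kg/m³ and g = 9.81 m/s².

P ≈ 312 kPa

Head above the cap: Δh = 272.26 − 240.41 = 31.85 m.
P = ρgΔh = 1000 × 9.81 × 31.85 = 312448 Pa ≈ 312 kPa.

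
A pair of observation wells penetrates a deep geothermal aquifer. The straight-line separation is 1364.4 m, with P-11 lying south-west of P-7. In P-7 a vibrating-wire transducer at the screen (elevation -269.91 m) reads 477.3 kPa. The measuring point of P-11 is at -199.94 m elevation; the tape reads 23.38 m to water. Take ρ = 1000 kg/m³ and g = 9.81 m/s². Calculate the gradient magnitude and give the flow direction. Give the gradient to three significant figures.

i ≈ 0.00151; groundwater flows toward the south-west

Pressure head at P-7: ψ = P/(ρg) = 477.3×1000 / (1000 × 9.81) = 48.65 m.
Total head at P-7: h = z + ψ = -269.91 + 48.65 = -221.26 m.
Total head at P-11: h = -199.94 − 23.38 = -223.32 m.
Head difference: h(P-7) − h(P-11) = -221.26 − (-223.32) = 2.06 m.
Hydraulic gradient: i = |Δh| / L = 2.06 / 1364.4 = 0.00151.
Flow is from higher to lower head: from P-7 toward P-11, i.e. toward the south-west.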